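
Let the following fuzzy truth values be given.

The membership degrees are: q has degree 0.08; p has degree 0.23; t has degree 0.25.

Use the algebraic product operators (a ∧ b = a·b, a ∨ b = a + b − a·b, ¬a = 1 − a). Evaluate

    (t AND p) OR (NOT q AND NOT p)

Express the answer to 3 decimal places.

0.725

t AND p = a·b on (0.2500, 0.2300) = 0.0575
NOT q = 1 − 0.0800 = 0.9200
NOT p = 1 − 0.2300 = 0.7700
NOT q AND NOT p = a·b on (0.9200, 0.7700) = 0.7084
(t AND p) OR (NOT q AND NOT p) = a + b − a·b on (0.0575, 0.7084) = 0.7252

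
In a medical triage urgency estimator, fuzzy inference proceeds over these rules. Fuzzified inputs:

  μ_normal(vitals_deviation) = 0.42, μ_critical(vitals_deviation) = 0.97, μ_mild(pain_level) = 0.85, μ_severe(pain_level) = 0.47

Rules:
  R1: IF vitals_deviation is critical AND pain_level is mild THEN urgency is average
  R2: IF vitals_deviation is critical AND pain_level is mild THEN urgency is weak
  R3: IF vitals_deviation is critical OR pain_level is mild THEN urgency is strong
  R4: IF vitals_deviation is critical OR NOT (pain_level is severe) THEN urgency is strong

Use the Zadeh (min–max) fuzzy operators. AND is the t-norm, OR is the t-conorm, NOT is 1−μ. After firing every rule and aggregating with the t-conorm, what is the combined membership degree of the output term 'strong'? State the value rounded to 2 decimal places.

0.97

R1: critical=0.97, mild=0.85; AND[min(a, b)] → w = 0.85
R2: critical=0.97, mild=0.85; AND[min(a, b)] → w = 0.85
R3: critical=0.97, mild=0.85; OR[max(a, b)] → w = 0.97
R4: critical=0.97, ¬severe=1−0.47=0.53; OR[max(a, b)] → w = 0.97
Rules with consequent 'strong': {R3, R4} → strengths 0.97, 0.97
Aggregate via t-conorm [max(a, b)]: 0.97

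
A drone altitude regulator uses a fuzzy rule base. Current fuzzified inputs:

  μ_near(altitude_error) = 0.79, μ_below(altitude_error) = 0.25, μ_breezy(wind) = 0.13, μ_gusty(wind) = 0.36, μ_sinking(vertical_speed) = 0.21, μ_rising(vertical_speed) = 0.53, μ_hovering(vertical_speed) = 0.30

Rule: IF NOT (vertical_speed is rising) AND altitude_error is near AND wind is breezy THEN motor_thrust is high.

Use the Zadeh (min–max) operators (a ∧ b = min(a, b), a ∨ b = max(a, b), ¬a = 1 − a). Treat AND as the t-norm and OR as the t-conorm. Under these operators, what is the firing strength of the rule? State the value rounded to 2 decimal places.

0.13

firing strength: ¬rising=1−0.53=0.47, near=0.79, breezy=0.13; AND[min(a, b)] → w = 0.13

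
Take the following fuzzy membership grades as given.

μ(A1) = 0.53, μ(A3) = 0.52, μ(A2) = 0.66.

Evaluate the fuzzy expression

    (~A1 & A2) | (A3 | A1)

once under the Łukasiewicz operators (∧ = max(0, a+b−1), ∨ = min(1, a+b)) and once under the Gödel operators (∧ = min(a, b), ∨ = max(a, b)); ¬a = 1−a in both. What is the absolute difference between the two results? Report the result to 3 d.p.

0.470

Under Łukasiewicz:
  ~A1 = 1 − 0.53 = 0.47
  ~A1 & A2 = max(0, a+b−1) on (0.47, 0.66) = 0.13
  A3 | A1 = min(1, a+b) on (0.52, 0.53) = 1.00
  (~A1 & A2) | (A3 | A1) = min(1, a+b) on (0.13, 1.00) = 1.00
  → value = 1.0000
Under Gödel:
  ~A1 = 1 − 0.53 = 0.47
  ~A1 & A2 = min(a, b) on (0.47, 0.66) = 0.47
  A3 | A1 = max(a, b) on (0.52, 0.53) = 0.53
  (~A1 & A2) | (A3 | A1) = max(a, b) on (0.47, 0.53) = 0.53
  → value = 0.5300
|1.0000 − 0.5300| = 0.470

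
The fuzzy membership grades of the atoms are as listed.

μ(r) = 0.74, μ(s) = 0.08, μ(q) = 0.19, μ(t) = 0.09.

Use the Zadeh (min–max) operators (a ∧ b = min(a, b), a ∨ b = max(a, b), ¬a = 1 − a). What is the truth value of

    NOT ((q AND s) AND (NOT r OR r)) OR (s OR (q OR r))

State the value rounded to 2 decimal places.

0.92

q AND s = min(a, b) on (0.19, 0.08) = 0.08
NOT r = 1 − 0.74 = 0.26
NOT r OR r = max(a, b) on (0.26, 0.74) = 0.74
(q AND s) AND (NOT r OR r) = min(a, b) on (0.08, 0.74) = 0.08
NOT ((q AND s) AND (NOT r OR r)) = 1 − 0.08 = 0.92
q OR r = max(a, b) on (0.19, 0.74) = 0.74
s OR (q OR r) = max(a, b) on (0.08, 0.74) = 0.74
NOT ((q AND s) AND (NOT r OR r)) OR (s OR (q OR r)) = max(a, b) on (0.92, 0.74) = 0.92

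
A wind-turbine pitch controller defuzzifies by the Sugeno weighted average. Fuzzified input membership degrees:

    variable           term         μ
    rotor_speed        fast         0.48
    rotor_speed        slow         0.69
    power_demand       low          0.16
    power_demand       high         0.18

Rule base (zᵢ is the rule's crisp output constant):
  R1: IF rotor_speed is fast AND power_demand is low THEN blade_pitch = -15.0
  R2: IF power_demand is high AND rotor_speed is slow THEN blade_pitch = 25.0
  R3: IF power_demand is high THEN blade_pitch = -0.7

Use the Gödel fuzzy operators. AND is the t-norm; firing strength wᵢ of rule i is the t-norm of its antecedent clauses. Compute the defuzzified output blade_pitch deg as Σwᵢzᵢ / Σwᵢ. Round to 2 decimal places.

R1 (z=-15.0): fast=0.48, low=0.16; AND[min(a, b)] → w = 0.16
R2 (z=25.0): high=0.18, slow=0.69; AND[min(a, b)] → w = 0.18
R3 (z=-0.7): high=0.18 → w = 0.18
Weighted average = (0.16·-15.0 + 0.18·25.0 + 0.18·-0.7) / (0.16 + 0.18 + 0.18)
  = 1.9740 / 0.5200 = 3.80

3.80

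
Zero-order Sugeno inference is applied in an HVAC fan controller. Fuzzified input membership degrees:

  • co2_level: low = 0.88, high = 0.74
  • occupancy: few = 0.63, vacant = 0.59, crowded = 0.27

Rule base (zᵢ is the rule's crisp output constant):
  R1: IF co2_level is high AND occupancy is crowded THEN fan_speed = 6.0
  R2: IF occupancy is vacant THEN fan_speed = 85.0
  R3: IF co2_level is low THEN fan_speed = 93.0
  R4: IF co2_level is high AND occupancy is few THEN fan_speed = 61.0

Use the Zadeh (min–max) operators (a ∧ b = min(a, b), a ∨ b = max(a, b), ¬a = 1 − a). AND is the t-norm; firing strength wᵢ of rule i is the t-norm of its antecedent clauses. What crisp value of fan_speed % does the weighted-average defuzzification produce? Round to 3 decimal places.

72.591

R1 (z=6.0): high=0.74, crowded=0.27; AND[min(a, b)] → w = 0.27
R2 (z=85.0): vacant=0.59 → w = 0.59
R3 (z=93.0): low=0.88 → w = 0.88
R4 (z=61.0): high=0.74, few=0.63; AND[min(a, b)] → w = 0.63
Weighted average = (0.27·6.0 + 0.59·85.0 + 0.88·93.0 + 0.63·61.0) / (0.27 + 0.59 + 0.88 + 0.63)
  = 172.0400 / 2.3700 = 72.591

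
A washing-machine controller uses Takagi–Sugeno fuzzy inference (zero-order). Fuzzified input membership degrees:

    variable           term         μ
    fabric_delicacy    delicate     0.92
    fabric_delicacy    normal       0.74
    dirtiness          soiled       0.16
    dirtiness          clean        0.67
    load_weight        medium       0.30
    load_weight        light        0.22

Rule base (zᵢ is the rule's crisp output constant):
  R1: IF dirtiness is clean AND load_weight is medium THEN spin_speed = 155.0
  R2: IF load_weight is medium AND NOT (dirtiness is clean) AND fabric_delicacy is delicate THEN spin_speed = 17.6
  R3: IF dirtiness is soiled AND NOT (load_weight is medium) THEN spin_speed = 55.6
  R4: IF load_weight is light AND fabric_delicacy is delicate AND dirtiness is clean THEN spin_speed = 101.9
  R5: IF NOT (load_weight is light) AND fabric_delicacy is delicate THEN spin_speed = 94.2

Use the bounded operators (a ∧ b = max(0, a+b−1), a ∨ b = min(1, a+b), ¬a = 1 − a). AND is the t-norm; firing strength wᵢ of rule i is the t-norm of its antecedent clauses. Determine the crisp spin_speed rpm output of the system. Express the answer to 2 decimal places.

R1 (z=155.0): clean=0.67, medium=0.30; AND[max(0, a+b−1)] → w = 0.00
R2 (z=17.6): medium=0.30, ¬clean=1−0.67=0.33, delicate=0.92; AND[max(0, a+b−1)] → w = 0.00
R3 (z=55.6): soiled=0.16, ¬medium=1−0.30=0.70; AND[max(0, a+b−1)] → w = 0.00
R4 (z=101.9): light=0.22, delicate=0.92, clean=0.67; AND[max(0, a+b−1)] → w = 0.00
R5 (z=94.2): ¬light=1−0.22=0.78, delicate=0.92; AND[max(0, a+b−1)] → w = 0.70
Weighted average = (0.00·155.0 + 0.00·17.6 + 0.00·55.6 + 0.00·101.9 + 0.70·94.2) / (0.00 + 0.00 + 0.00 + 0.00 + 0.70)
  = 65.9400 / 0.7000 = 94.20

94.20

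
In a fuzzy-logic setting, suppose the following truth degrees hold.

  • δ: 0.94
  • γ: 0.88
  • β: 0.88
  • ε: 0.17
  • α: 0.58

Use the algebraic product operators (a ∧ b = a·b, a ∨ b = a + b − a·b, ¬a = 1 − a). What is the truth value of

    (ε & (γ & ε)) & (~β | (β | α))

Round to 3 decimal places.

0.024

γ & ε = a·b on (0.8800, 0.1700) = 0.1496
ε & (γ & ε) = a·b on (0.1700, 0.1496) = 0.0254
~β = 1 − 0.8800 = 0.1200
β | α = a + b − a·b on (0.8800, 0.5800) = 0.9496
~β | (β | α) = a + b − a·b on (0.1200, 0.9496) = 0.9556
(ε & (γ & ε)) & (~β | (β | α)) = a·b on (0.0254, 0.9556) = 0.0243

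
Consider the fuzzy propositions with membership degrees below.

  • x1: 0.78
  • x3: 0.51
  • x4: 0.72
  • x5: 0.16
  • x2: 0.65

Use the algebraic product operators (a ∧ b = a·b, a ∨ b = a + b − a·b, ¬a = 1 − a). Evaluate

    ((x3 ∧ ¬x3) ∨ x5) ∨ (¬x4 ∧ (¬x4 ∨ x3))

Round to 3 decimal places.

¬x3 = 1 − 0.5100 = 0.4900
x3 ∧ ¬x3 = a·b on (0.5100, 0.4900) = 0.2499
(x3 ∧ ¬x3) ∨ x5 = a + b − a·b on (0.2499, 0.1600) = 0.3699
¬x4 = 1 − 0.7200 = 0.2800
¬x4 = 1 − 0.7200 = 0.2800
¬x4 ∨ x3 = a + b − a·b on (0.2800, 0.5100) = 0.6472
¬x4 ∧ (¬x4 ∨ x3) = a·b on (0.2800, 0.6472) = 0.1812
((x3 ∧ ¬x3) ∨ x5) ∨ (¬x4 ∧ (¬x4 ∨ x3)) = a + b − a·b on (0.3699, 0.1812) = 0.4841

0.484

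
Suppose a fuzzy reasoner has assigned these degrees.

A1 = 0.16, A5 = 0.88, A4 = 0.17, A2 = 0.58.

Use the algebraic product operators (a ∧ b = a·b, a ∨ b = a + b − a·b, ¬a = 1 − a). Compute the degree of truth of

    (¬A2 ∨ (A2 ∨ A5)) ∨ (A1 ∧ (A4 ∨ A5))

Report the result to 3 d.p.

¬A2 = 1 − 0.5800 = 0.4200
A2 ∨ A5 = a + b − a·b on (0.5800, 0.8800) = 0.9496
¬A2 ∨ (A2 ∨ A5) = a + b − a·b on (0.4200, 0.9496) = 0.9708
A4 ∨ A5 = a + b − a·b on (0.1700, 0.8800) = 0.9004
A1 ∧ (A4 ∨ A5) = a·b on (0.1600, 0.9004) = 0.1441
(¬A2 ∨ (A2 ∨ A5)) ∨ (A1 ∧ (A4 ∨ A5)) = a + b − a·b on (0.9708, 0.1441) = 0.9750

0.975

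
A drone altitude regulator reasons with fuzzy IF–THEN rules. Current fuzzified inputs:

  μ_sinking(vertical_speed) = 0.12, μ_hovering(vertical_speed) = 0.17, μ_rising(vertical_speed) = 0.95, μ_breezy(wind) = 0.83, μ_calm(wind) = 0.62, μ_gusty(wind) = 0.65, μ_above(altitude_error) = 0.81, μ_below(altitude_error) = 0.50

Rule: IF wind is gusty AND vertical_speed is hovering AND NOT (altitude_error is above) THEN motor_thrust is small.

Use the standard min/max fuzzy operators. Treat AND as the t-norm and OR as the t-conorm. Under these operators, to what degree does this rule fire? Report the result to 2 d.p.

0.17

firing strength: gusty=0.65, hovering=0.17, ¬above=1−0.81=0.19; AND[min(a, b)] → w = 0.17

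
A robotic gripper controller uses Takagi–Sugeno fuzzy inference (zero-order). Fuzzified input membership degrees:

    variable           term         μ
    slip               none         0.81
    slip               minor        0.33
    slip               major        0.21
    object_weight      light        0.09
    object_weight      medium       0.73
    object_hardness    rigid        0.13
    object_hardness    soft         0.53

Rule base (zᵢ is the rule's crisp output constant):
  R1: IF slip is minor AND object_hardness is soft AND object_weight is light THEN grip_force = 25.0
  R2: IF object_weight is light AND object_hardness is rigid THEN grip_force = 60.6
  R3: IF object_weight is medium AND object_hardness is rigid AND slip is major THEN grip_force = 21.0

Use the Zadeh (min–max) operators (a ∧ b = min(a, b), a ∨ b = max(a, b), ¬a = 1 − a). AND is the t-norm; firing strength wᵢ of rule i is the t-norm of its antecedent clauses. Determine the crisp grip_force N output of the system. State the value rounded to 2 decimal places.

R1 (z=25.0): minor=0.33, soft=0.53, light=0.09; AND[min(a, b)] → w = 0.09
R2 (z=60.6): light=0.09, rigid=0.13; AND[min(a, b)] → w = 0.09
R3 (z=21.0): medium=0.73, rigid=0.13, major=0.21; AND[min(a, b)] → w = 0.13
Weighted average = (0.09·25.0 + 0.09·60.6 + 0.13·21.0) / (0.09 + 0.09 + 0.13)
  = 10.4340 / 0.3100 = 33.66

33.66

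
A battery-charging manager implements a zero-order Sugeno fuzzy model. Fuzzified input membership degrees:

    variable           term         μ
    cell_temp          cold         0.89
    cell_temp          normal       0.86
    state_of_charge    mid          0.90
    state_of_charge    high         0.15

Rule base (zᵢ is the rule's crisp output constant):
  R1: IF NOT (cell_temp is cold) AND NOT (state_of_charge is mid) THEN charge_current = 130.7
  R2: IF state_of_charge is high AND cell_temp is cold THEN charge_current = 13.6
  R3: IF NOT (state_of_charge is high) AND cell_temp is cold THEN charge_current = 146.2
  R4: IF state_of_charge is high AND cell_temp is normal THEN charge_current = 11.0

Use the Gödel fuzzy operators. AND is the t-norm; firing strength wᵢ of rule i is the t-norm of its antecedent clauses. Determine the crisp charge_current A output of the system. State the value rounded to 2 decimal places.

112.82

R1 (z=130.7): ¬cold=1−0.89=0.11, ¬mid=1−0.90=0.10; AND[min(a, b)] → w = 0.10
R2 (z=13.6): high=0.15, cold=0.89; AND[min(a, b)] → w = 0.15
R3 (z=146.2): ¬high=1−0.15=0.85, cold=0.89; AND[min(a, b)] → w = 0.85
R4 (z=11.0): high=0.15, normal=0.86; AND[min(a, b)] → w = 0.15
Weighted average = (0.10·130.7 + 0.15·13.6 + 0.85·146.2 + 0.15·11.0) / (0.10 + 0.15 + 0.85 + 0.15)
  = 141.0300 / 1.2500 = 112.82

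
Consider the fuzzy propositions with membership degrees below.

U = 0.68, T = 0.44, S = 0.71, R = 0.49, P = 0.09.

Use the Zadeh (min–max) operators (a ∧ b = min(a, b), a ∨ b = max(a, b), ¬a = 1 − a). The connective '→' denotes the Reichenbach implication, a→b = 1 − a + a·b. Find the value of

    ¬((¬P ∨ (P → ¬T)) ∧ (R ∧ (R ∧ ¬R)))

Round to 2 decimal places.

¬P = 1 − 0.09 = 0.91
¬T = 1 − 0.44 = 0.56
P → ¬T  [Reichenbach: 1 − a + a·b] with a=0.09, b=0.56 → 0.96
¬P ∨ (P → ¬T) = max(a, b) on (0.91, 0.96) = 0.96
¬R = 1 − 0.49 = 0.51
R ∧ ¬R = min(a, b) on (0.49, 0.51) = 0.49
R ∧ (R ∧ ¬R) = min(a, b) on (0.49, 0.49) = 0.49
(¬P ∨ (P → ¬T)) ∧ (R ∧ (R ∧ ¬R)) = min(a, b) on (0.96, 0.49) = 0.49
¬((¬P ∨ (P → ¬T)) ∧ (R ∧ (R ∧ ¬R))) = 1 − 0.49 = 0.51

0.51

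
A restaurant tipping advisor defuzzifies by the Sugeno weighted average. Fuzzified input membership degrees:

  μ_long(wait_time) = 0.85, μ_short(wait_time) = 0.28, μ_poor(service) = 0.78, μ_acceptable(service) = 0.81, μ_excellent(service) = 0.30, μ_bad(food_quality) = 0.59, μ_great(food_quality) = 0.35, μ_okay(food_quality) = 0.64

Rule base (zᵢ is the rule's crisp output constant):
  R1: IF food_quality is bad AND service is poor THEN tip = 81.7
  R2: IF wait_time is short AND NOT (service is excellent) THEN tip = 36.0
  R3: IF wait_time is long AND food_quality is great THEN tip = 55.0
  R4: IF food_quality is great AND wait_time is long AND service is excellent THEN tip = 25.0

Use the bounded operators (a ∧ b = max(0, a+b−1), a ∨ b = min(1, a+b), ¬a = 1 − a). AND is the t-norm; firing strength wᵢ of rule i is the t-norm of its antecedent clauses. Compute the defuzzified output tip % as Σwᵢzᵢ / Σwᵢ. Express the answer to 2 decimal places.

R1 (z=81.7): bad=0.59, poor=0.78; AND[max(0, a+b−1)] → w = 0.37
R2 (z=36.0): short=0.28, ¬excellent=1−0.30=0.70; AND[max(0, a+b−1)] → w = 0.00
R3 (z=55.0): long=0.85, great=0.35; AND[max(0, a+b−1)] → w = 0.20
R4 (z=25.0): great=0.35, long=0.85, excellent=0.30; AND[max(0, a+b−1)] → w = 0.00
Weighted average = (0.37·81.7 + 0.00·36.0 + 0.20·55.0 + 0.00·25.0) / (0.37 + 0.00 + 0.20 + 0.00)
  = 41.2290 / 0.5700 = 72.33

72.33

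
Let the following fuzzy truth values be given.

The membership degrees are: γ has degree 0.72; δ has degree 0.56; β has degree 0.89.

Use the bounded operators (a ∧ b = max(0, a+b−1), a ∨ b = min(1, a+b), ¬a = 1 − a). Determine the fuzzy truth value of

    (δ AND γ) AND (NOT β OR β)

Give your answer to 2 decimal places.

δ AND γ = max(0, a+b−1) on (0.56, 0.72) = 0.28
NOT β = 1 − 0.89 = 0.11
NOT β OR β = min(1, a+b) on (0.11, 0.89) = 1.00
(δ AND γ) AND (NOT β OR β) = max(0, a+b−1) on (0.28, 1.00) = 0.28

0.28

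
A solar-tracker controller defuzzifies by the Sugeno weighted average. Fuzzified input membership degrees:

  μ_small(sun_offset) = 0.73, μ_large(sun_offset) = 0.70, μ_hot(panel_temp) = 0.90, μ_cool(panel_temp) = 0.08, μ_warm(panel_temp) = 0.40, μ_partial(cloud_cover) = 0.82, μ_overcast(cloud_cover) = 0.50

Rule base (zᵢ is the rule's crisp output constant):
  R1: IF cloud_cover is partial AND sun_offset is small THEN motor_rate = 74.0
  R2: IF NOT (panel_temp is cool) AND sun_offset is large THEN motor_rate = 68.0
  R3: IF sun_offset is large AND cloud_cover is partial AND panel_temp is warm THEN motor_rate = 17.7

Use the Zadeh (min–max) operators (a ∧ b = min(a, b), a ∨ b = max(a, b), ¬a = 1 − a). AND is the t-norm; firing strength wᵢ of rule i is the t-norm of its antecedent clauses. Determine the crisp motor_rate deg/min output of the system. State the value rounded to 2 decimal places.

59.40

R1 (z=74.0): partial=0.82, small=0.73; AND[min(a, b)] → w = 0.73
R2 (z=68.0): ¬cool=1−0.08=0.92, large=0.70; AND[min(a, b)] → w = 0.70
R3 (z=17.7): large=0.70, partial=0.82, warm=0.40; AND[min(a, b)] → w = 0.40
Weighted average = (0.73·74.0 + 0.70·68.0 + 0.40·17.7) / (0.73 + 0.70 + 0.40)
  = 108.7000 / 1.8300 = 59.40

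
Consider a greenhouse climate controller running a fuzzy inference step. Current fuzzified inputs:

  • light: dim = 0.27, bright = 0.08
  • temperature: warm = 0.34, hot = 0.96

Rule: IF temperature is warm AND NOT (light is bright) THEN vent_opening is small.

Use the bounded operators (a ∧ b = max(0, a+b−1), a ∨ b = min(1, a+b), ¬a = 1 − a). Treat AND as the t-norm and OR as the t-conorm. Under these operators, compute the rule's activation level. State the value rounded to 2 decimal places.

firing strength: warm=0.34, ¬bright=1−0.08=0.92; AND[max(0, a+b−1)] → w = 0.26

0.26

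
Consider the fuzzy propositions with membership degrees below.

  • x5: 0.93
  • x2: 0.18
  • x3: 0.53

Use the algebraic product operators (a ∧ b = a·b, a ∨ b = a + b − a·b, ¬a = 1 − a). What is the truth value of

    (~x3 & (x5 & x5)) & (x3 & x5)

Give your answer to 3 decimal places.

~x3 = 1 − 0.5300 = 0.4700
x5 & x5 = a·b on (0.9300, 0.9300) = 0.8649
~x3 & (x5 & x5) = a·b on (0.4700, 0.8649) = 0.4065
x3 & x5 = a·b on (0.5300, 0.9300) = 0.4929
(~x3 & (x5 & x5)) & (x3 & x5) = a·b on (0.4065, 0.4929) = 0.2004

0.200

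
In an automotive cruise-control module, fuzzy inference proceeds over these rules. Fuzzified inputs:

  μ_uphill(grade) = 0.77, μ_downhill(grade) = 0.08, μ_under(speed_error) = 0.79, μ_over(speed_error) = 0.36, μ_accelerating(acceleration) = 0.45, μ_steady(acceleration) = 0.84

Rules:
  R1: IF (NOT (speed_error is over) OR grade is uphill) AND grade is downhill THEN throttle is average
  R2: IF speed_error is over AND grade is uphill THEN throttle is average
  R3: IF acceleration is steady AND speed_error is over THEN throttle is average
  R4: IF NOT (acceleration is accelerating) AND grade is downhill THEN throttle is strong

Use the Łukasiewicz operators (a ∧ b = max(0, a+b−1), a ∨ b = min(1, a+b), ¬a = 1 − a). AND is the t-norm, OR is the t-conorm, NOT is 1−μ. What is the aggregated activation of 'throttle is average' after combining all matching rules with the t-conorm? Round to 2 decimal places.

0.41

R1: (¬over=1−0.36=0.64 OR uphill=0.77) = 1.00; AND[max(0, a+b−1)] with downhill=0.08 → w = 0.08
R2: over=0.36, uphill=0.77; AND[max(0, a+b−1)] → w = 0.13
R3: steady=0.84, over=0.36; AND[max(0, a+b−1)] → w = 0.20
R4: ¬accelerating=1−0.45=0.55, downhill=0.08; AND[max(0, a+b−1)] → w = 0.00
Rules with consequent 'average': {R1, R2, R3} → strengths 0.08, 0.13, 0.20
Aggregate via t-conorm [min(1, a+b)]: 0.41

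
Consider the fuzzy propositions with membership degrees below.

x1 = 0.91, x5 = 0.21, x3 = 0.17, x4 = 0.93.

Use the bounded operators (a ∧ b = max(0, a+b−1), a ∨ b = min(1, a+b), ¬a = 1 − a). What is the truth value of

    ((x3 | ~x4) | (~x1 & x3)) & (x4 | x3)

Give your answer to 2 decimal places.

~x4 = 1 − 0.93 = 0.07
x3 | ~x4 = min(1, a+b) on (0.17, 0.07) = 0.24
~x1 = 1 − 0.91 = 0.09
~x1 & x3 = max(0, a+b−1) on (0.09, 0.17) = 0.00
(x3 | ~x4) | (~x1 & x3) = min(1, a+b) on (0.24, 0.00) = 0.24
x4 | x3 = min(1, a+b) on (0.93, 0.17) = 1.00
((x3 | ~x4) | (~x1 & x3)) & (x4 | x3) = max(0, a+b−1) on (0.24, 1.00) = 0.24

0.24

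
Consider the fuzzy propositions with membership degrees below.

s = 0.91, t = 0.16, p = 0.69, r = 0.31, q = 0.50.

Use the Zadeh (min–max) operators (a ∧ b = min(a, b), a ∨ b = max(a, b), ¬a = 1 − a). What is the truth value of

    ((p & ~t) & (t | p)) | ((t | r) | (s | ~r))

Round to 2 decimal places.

0.91

~t = 1 − 0.16 = 0.84
p & ~t = min(a, b) on (0.69, 0.84) = 0.69
t | p = max(a, b) on (0.16, 0.69) = 0.69
(p & ~t) & (t | p) = min(a, b) on (0.69, 0.69) = 0.69
t | r = max(a, b) on (0.16, 0.31) = 0.31
~r = 1 − 0.31 = 0.69
s | ~r = max(a, b) on (0.91, 0.69) = 0.91
(t | r) | (s | ~r) = max(a, b) on (0.31, 0.91) = 0.91
((p & ~t) & (t | p)) | ((t | r) | (s | ~r)) = max(a, b) on (0.69, 0.91) = 0.91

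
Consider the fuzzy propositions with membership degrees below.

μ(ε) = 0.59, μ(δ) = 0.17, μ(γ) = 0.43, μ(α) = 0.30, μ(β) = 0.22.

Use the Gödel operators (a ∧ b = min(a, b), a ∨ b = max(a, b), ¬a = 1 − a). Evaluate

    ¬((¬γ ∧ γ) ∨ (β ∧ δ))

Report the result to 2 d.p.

¬γ = 1 − 0.43 = 0.57
¬γ ∧ γ = min(a, b) on (0.57, 0.43) = 0.43
β ∧ δ = min(a, b) on (0.22, 0.17) = 0.17
(¬γ ∧ γ) ∨ (β ∧ δ) = max(a, b) on (0.43, 0.17) = 0.43
¬((¬γ ∧ γ) ∨ (β ∧ δ)) = 1 − 0.43 = 0.57

0.57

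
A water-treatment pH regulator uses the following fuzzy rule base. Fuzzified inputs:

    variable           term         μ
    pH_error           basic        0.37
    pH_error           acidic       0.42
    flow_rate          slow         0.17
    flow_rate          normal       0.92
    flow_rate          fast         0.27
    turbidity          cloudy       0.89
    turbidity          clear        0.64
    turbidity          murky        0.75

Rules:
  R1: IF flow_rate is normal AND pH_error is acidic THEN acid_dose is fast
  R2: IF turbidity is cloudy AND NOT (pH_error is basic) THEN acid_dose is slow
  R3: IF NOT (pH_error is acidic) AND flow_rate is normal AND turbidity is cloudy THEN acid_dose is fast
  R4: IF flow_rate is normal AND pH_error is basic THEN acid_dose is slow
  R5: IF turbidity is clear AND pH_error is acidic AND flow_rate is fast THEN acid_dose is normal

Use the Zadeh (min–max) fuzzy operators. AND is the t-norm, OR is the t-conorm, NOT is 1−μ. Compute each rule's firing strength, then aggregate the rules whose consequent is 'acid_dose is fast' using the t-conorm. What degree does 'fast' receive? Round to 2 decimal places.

R1: normal=0.92, acidic=0.42; AND[min(a, b)] → w = 0.42
R2: cloudy=0.89, ¬basic=1−0.37=0.63; AND[min(a, b)] → w = 0.63
R3: ¬acidic=1−0.42=0.58, normal=0.92, cloudy=0.89; AND[min(a, b)] → w = 0.58
R4: normal=0.92, basic=0.37; AND[min(a, b)] → w = 0.37
R5: clear=0.64, acidic=0.42, fast=0.27; AND[min(a, b)] → w = 0.27
Rules with consequent 'fast': {R1, R3} → strengths 0.42, 0.58
Aggregate via t-conorm [max(a, b)]: 0.58

0.58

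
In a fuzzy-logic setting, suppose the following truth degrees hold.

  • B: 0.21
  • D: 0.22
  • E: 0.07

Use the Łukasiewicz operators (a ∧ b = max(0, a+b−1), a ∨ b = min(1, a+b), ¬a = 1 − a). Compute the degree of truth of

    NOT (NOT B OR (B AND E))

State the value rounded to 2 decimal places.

NOT B = 1 − 0.21 = 0.79
B AND E = max(0, a+b−1) on (0.21, 0.07) = 0.00
NOT B OR (B AND E) = min(1, a+b) on (0.79, 0.00) = 0.79
NOT (NOT B OR (B AND E)) = 1 − 0.79 = 0.21

0.21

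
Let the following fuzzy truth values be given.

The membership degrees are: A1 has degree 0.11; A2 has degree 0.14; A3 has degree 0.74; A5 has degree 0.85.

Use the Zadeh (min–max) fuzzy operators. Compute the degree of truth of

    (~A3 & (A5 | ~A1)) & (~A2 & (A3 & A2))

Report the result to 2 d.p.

~A3 = 1 − 0.74 = 0.26
~A1 = 1 − 0.11 = 0.89
A5 | ~A1 = max(a, b) on (0.85, 0.89) = 0.89
~A3 & (A5 | ~A1) = min(a, b) on (0.26, 0.89) = 0.26
~A2 = 1 − 0.14 = 0.86
A3 & A2 = min(a, b) on (0.74, 0.14) = 0.14
~A2 & (A3 & A2) = min(a, b) on (0.86, 0.14) = 0.14
(~A3 & (A5 | ~A1)) & (~A2 & (A3 & A2)) = min(a, b) on (0.26, 0.14) = 0.14

0.14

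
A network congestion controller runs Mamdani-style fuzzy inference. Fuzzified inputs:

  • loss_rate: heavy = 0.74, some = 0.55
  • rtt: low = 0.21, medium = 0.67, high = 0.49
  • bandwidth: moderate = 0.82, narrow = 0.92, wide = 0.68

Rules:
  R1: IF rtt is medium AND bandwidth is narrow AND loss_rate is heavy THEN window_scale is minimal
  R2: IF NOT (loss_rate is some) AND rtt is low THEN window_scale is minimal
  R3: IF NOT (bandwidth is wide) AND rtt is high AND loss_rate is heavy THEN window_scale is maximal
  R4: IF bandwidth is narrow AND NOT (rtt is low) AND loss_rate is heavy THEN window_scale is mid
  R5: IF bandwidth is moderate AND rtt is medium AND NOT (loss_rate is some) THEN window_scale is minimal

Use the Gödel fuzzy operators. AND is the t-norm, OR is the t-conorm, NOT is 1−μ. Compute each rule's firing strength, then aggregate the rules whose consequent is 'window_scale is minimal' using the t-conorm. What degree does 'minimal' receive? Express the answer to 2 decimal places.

0.67

R1: medium=0.67, narrow=0.92, heavy=0.74; AND[min(a, b)] → w = 0.67
R2: ¬some=1−0.55=0.45, low=0.21; AND[min(a, b)] → w = 0.21
R3: ¬wide=1−0.68=0.32, high=0.49, heavy=0.74; AND[min(a, b)] → w = 0.32
R4: narrow=0.92, ¬low=1−0.21=0.79, heavy=0.74; AND[min(a, b)] → w = 0.74
R5: moderate=0.82, medium=0.67, ¬some=1−0.55=0.45; AND[min(a, b)] → w = 0.45
Rules with consequent 'minimal': {R1, R2, R5} → strengths 0.67, 0.21, 0.45
Aggregate via t-conorm [max(a, b)]: 0.67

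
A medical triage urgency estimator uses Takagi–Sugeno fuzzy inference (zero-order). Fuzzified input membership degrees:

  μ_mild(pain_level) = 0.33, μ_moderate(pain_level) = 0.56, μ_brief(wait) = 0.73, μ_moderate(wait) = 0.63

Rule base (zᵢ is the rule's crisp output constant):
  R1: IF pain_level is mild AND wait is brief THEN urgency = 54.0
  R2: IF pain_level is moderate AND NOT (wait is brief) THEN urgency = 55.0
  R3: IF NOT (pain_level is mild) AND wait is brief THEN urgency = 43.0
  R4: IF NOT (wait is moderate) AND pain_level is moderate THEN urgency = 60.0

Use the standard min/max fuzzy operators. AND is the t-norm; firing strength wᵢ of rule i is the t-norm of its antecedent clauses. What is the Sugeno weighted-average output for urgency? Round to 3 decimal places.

51.024

R1 (z=54.0): mild=0.33, brief=0.73; AND[min(a, b)] → w = 0.33
R2 (z=55.0): moderate=0.56, ¬brief=1−0.73=0.27; AND[min(a, b)] → w = 0.27
R3 (z=43.0): ¬mild=1−0.33=0.67, brief=0.73; AND[min(a, b)] → w = 0.67
R4 (z=60.0): ¬moderate=1−0.63=0.37, moderate=0.56; AND[min(a, b)] → w = 0.37
Weighted average = (0.33·54.0 + 0.27·55.0 + 0.67·43.0 + 0.37·60.0) / (0.33 + 0.27 + 0.67 + 0.37)
  = 83.6800 / 1.6400 = 51.024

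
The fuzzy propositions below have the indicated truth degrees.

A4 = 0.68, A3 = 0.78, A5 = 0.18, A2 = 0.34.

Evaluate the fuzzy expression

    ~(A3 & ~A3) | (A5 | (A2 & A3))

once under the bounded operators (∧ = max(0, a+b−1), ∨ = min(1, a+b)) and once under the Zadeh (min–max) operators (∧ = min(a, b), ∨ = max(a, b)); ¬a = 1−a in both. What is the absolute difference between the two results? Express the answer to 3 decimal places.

0.220

Under bounded:
  ~A3 = 1 − 0.78 = 0.22
  A3 & ~A3 = max(0, a+b−1) on (0.78, 0.22) = 0.00
  ~(A3 & ~A3) = 1 − 0.00 = 1.00
  A2 & A3 = max(0, a+b−1) on (0.34, 0.78) = 0.12
  A5 | (A2 & A3) = min(1, a+b) on (0.18, 0.12) = 0.30
  ~(A3 & ~A3) | (A5 | (A2 & A3)) = min(1, a+b) on (1.00, 0.30) = 1.00
  → value = 1.0000
Under Zadeh (min–max):
  ~A3 = 1 − 0.78 = 0.22
  A3 & ~A3 = min(a, b) on (0.78, 0.22) = 0.22
  ~(A3 & ~A3) = 1 − 0.22 = 0.78
  A2 & A3 = min(a, b) on (0.34, 0.78) = 0.34
  A5 | (A2 & A3) = max(a, b) on (0.18, 0.34) = 0.34
  ~(A3 & ~A3) | (A5 | (A2 & A3)) = max(a, b) on (0.78, 0.34) = 0.78
  → value = 0.7800
|1.0000 − 0.7800| = 0.220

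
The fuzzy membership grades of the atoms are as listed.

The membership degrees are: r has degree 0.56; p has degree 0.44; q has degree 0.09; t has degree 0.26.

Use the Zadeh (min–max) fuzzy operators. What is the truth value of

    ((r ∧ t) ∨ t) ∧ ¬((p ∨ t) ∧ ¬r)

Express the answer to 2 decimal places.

0.26

r ∧ t = min(a, b) on (0.56, 0.26) = 0.26
(r ∧ t) ∨ t = max(a, b) on (0.26, 0.26) = 0.26
p ∨ t = max(a, b) on (0.44, 0.26) = 0.44
¬r = 1 − 0.56 = 0.44
(p ∨ t) ∧ ¬r = min(a, b) on (0.44, 0.44) = 0.44
¬((p ∨ t) ∧ ¬r) = 1 − 0.44 = 0.56
((r ∧ t) ∨ t) ∧ ¬((p ∨ t) ∧ ¬r) = min(a, b) on (0.26, 0.56) = 0.26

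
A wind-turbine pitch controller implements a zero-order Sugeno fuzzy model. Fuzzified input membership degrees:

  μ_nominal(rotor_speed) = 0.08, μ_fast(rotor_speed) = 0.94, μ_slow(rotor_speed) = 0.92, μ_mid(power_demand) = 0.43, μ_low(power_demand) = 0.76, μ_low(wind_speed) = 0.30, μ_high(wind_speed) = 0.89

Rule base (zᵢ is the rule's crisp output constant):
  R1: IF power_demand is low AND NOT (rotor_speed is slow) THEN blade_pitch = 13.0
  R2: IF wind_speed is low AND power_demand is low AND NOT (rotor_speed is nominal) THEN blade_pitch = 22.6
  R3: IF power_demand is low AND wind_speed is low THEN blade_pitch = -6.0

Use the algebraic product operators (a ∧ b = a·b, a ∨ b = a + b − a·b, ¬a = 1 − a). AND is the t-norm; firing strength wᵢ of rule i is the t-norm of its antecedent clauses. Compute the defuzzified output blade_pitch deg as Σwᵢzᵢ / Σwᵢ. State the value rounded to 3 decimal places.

8.350

R1 (z=13.0): low=0.76, ¬slow=1−0.92=0.08; AND[a·b] → w = 0.0608
R2 (z=22.6): low=0.30, low=0.76, ¬nominal=1−0.08=0.92; AND[a·b] → w = 0.2098
R3 (z=-6.0): low=0.76, low=0.30; AND[a·b] → w = 0.2280
Weighted average = (0.0608·13.0 + 0.2098·22.6 + 0.2280·-6.0) / (0.0608 + 0.2098 + 0.2280)
  = 4.1630 / 0.4986 = 8.350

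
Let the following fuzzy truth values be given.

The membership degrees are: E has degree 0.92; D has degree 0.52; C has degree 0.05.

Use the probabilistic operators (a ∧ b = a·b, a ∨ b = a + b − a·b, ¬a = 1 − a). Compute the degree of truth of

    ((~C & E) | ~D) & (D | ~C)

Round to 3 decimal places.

0.912

~C = 1 − 0.0500 = 0.9500
~C & E = a·b on (0.9500, 0.9200) = 0.8740
~D = 1 − 0.5200 = 0.4800
(~C & E) | ~D = a + b − a·b on (0.8740, 0.4800) = 0.9345
~C = 1 − 0.0500 = 0.9500
D | ~C = a + b − a·b on (0.5200, 0.9500) = 0.9760
((~C & E) | ~D) & (D | ~C) = a·b on (0.9345, 0.9760) = 0.9121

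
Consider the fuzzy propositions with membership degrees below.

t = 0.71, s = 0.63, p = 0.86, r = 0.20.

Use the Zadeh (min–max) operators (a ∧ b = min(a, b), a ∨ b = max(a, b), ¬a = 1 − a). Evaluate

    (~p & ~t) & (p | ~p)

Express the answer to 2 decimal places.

~p = 1 − 0.86 = 0.14
~t = 1 − 0.71 = 0.29
~p & ~t = min(a, b) on (0.14, 0.29) = 0.14
~p = 1 − 0.86 = 0.14
p | ~p = max(a, b) on (0.86, 0.14) = 0.86
(~p & ~t) & (p | ~p) = min(a, b) on (0.14, 0.86) = 0.14

0.14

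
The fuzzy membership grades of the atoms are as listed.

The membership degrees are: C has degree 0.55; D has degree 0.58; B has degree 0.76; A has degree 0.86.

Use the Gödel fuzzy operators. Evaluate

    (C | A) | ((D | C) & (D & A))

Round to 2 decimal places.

0.86

C | A = max(a, b) on (0.55, 0.86) = 0.86
D | C = max(a, b) on (0.58, 0.55) = 0.58
D & A = min(a, b) on (0.58, 0.86) = 0.58
(D | C) & (D & A) = min(a, b) on (0.58, 0.58) = 0.58
(C | A) | ((D | C) & (D & A)) = max(a, b) on (0.86, 0.58) = 0.86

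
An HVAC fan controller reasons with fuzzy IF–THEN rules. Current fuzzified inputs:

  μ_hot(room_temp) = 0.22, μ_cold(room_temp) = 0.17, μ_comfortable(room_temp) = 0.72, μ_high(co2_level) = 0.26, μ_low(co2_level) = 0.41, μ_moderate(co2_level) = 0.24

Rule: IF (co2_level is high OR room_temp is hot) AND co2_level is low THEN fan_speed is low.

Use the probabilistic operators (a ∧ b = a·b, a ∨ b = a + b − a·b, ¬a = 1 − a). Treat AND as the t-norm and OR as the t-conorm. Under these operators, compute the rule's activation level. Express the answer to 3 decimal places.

0.173

firing strength: (high=0.26 OR hot=0.22) = 0.4228; AND[a·b] with low=0.41 → w = 0.1733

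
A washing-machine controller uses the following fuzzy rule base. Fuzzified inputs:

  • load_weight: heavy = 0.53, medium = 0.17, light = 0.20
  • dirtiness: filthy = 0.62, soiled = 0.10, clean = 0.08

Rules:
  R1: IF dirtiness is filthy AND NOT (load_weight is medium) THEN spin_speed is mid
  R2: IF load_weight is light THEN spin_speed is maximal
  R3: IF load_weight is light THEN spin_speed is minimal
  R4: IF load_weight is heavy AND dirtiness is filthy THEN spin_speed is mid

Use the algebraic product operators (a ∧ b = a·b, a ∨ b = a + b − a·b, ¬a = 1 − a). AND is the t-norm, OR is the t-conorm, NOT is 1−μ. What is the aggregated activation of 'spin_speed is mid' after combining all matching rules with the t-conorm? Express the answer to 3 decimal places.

R1: filthy=0.62, ¬medium=1−0.17=0.83; AND[a·b] → w = 0.5146
R2: light=0.20 → w = 0.2000
R3: light=0.20 → w = 0.2000
R4: heavy=0.53, filthy=0.62; AND[a·b] → w = 0.3286
Rules with consequent 'mid': {R1, R4} → strengths 0.5146, 0.3286
Aggregate via t-conorm [a + b − a·b]: 0.6741

0.674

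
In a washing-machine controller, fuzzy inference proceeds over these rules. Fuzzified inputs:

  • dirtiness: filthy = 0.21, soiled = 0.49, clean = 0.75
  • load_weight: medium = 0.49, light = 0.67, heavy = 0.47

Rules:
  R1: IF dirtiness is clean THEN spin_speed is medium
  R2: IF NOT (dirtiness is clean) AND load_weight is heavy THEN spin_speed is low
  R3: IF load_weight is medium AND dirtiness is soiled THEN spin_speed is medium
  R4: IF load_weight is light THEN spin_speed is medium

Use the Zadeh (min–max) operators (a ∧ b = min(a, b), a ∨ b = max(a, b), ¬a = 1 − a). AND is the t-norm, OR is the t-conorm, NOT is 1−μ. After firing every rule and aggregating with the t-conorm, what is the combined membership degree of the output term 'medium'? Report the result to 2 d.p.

R1: clean=0.75 → w = 0.75
R2: ¬clean=1−0.75=0.25, heavy=0.47; AND[min(a, b)] → w = 0.25
R3: medium=0.49, soiled=0.49; AND[min(a, b)] → w = 0.49
R4: light=0.67 → w = 0.67
Rules with consequent 'medium': {R1, R3, R4} → strengths 0.75, 0.49, 0.67
Aggregate via t-conorm [max(a, b)]: 0.75

0.75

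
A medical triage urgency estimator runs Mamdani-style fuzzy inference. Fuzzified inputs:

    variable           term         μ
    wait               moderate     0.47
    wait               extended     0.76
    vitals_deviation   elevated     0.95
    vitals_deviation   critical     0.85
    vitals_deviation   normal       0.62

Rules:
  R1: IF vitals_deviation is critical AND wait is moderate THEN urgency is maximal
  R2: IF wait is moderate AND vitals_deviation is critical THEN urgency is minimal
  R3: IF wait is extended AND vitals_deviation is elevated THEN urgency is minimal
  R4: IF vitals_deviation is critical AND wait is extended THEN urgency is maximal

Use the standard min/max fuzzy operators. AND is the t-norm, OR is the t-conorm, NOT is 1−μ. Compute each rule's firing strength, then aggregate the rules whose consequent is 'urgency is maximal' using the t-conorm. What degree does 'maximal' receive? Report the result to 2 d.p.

R1: critical=0.85, moderate=0.47; AND[min(a, b)] → w = 0.47
R2: moderate=0.47, critical=0.85; AND[min(a, b)] → w = 0.47
R3: extended=0.76, elevated=0.95; AND[min(a, b)] → w = 0.76
R4: critical=0.85, extended=0.76; AND[min(a, b)] → w = 0.76
Rules with consequent 'maximal': {R1, R4} → strengths 0.47, 0.76
Aggregate via t-conorm [max(a, b)]: 0.76

0.76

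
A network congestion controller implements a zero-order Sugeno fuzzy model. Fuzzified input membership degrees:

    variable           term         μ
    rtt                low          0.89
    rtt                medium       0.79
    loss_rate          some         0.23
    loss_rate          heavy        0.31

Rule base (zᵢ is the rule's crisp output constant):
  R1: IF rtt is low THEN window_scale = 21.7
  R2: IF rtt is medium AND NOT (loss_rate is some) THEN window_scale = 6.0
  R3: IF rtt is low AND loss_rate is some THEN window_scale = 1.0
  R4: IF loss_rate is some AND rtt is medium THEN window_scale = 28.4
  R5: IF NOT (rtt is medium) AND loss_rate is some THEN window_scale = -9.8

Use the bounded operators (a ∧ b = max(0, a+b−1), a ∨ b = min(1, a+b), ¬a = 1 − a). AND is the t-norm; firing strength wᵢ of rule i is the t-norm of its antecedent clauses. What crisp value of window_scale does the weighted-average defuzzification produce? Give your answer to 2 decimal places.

R1 (z=21.7): low=0.89 → w = 0.89
R2 (z=6.0): medium=0.79, ¬some=1−0.23=0.77; AND[max(0, a+b−1)] → w = 0.56
R3 (z=1.0): low=0.89, some=0.23; AND[max(0, a+b−1)] → w = 0.12
R4 (z=28.4): some=0.23, medium=0.79; AND[max(0, a+b−1)] → w = 0.02
R5 (z=-9.8): ¬medium=1−0.79=0.21, some=0.23; AND[max(0, a+b−1)] → w = 0.00
Weighted average = (0.89·21.7 + 0.56·6.0 + 0.12·1.0 + 0.02·28.4 + 0.00·-9.8) / (0.89 + 0.56 + 0.12 + 0.02 + 0.00)
  = 23.3610 / 1.5900 = 14.69

14.69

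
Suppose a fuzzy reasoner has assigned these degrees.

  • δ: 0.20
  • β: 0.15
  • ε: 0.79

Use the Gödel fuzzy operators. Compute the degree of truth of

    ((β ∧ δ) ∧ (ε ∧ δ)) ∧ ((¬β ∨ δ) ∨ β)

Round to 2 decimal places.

0.15

β ∧ δ = min(a, b) on (0.15, 0.20) = 0.15
ε ∧ δ = min(a, b) on (0.79, 0.20) = 0.20
(β ∧ δ) ∧ (ε ∧ δ) = min(a, b) on (0.15, 0.20) = 0.15
¬β = 1 − 0.15 = 0.85
¬β ∨ δ = max(a, b) on (0.85, 0.20) = 0.85
(¬β ∨ δ) ∨ β = max(a, b) on (0.85, 0.15) = 0.85
((β ∧ δ) ∧ (ε ∧ δ)) ∧ ((¬β ∨ δ) ∨ β) = min(a, b) on (0.15, 0.85) = 0.15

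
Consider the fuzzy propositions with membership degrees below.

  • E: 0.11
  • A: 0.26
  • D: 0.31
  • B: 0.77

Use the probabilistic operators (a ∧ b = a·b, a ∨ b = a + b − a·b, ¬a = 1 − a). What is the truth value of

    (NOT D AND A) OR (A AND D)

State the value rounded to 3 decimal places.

0.246

NOT D = 1 − 0.3100 = 0.6900
NOT D AND A = a·b on (0.6900, 0.2600) = 0.1794
A AND D = a·b on (0.2600, 0.3100) = 0.0806
(NOT D AND A) OR (A AND D) = a + b − a·b on (0.1794, 0.0806) = 0.2455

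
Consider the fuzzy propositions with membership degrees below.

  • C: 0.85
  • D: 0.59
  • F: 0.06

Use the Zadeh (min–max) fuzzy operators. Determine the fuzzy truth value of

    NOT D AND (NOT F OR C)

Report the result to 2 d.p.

NOT D = 1 − 0.59 = 0.41
NOT F = 1 − 0.06 = 0.94
NOT F OR C = max(a, b) on (0.94, 0.85) = 0.94
NOT D AND (NOT F OR C) = min(a, b) on (0.41, 0.94) = 0.41

0.41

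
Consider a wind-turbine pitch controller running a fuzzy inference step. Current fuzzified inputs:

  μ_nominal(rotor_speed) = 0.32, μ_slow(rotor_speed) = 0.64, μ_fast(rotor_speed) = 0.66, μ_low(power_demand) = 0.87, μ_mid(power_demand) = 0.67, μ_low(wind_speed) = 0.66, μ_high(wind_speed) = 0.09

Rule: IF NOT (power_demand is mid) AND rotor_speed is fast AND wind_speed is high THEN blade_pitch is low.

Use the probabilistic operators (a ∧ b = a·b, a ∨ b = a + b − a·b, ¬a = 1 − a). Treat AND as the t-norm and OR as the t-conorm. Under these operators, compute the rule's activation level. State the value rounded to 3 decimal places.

0.020

firing strength: ¬mid=1−0.67=0.33, fast=0.66, high=0.09; AND[a·b] → w = 0.0196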